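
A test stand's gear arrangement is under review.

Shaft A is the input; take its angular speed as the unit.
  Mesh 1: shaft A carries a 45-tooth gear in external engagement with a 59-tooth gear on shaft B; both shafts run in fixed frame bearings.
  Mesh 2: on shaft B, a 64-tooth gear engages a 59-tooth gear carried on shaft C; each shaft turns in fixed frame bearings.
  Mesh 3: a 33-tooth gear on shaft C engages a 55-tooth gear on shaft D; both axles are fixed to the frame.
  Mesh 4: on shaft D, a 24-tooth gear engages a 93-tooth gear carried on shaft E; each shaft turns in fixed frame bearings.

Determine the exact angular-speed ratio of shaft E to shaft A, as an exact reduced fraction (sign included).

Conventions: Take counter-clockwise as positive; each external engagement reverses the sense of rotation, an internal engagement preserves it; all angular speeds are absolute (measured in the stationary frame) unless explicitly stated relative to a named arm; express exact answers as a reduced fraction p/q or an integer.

class = fixed-axis compound train [4 meshes; 4 ratios multiply, 4 sense flips]
mesh 1 [45T→59T]: running ratio 45/59, sense −
mesh 2 [64T→59T]: running ratio 2880/3481, sense +
mesh 3 [33T→55T]: running ratio 1728/3481, sense −
mesh 4 [24T→93T]: running ratio 13824/107911, sense +
ω_out/ω_in = 13824/107911

13824/107911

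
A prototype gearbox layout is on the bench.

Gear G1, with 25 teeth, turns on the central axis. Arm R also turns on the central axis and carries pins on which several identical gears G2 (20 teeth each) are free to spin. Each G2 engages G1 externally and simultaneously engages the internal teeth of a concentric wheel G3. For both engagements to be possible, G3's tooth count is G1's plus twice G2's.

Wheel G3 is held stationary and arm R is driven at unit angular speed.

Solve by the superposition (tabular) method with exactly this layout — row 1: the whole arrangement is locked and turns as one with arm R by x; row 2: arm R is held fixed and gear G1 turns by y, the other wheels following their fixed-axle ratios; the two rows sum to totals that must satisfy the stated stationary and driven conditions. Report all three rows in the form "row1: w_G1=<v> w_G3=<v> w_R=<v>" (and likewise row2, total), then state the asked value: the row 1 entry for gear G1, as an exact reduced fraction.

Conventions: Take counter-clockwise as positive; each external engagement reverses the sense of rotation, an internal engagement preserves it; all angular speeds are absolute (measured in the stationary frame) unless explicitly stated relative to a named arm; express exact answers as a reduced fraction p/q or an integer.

topology: planetary set — G1 25T / G2 20T / G3 65T, arm = carrier (Willis)
row 1 — lock + rotate with arm: ω_sun = ω_ring = ω_arm = x
row 2: sun turns y, ring = −(25/65)·y, arm 0
boundary: total ω_ring = x − (25/65)·y = 0 and total ω_arm = x = 1  ⇒  y = 13/5, x = 1
row 2 ring = −(25/65)·13/5 = -1
totals (row 1 + row 2): sun 1 + 13/5 = 18/5, ring 1 + (-1) = 0, arm 1 + 0 = 1
asked cell (row1, sun) = 1

row1: w_G1=1 w_G3=1 w_R=1
row2: w_G1=13/5 w_G3=-1 w_R=0
total: w_G1=18/5 w_G3=0 w_R=1
asked value: 1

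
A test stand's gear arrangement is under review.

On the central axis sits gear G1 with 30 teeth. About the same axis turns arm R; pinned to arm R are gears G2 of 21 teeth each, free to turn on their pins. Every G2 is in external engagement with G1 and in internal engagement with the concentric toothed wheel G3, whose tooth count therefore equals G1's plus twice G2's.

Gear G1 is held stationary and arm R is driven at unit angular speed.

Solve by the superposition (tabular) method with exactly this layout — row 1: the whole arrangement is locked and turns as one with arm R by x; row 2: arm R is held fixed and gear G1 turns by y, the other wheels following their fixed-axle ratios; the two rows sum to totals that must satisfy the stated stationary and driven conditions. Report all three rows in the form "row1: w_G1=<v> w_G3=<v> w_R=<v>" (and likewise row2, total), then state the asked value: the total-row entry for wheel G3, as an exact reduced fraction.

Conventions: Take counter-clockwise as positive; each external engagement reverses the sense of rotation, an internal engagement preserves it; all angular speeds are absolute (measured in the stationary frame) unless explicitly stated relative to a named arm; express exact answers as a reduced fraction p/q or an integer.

planetary set (30T centre, 21T on arm, 72T internal) — Willis relation
row 1: whole set turns with the arm by x
row 2 — arm fixed, fixed-axis ratios: sun y, ring −(30/72)·y, arm 0
boundary: total ω_sun = x + y = 0 and total ω_arm = x = 1  ⇒  y = -1, x = 1
row 2 ring = −(30/72)·(-1) = 5/12
totals (row 1 + row 2): sun 1 + (-1) = 0, ring 1 + 5/12 = 17/12, arm 1 + 0 = 1
asked cell (total, ring) = 17/12

row1: w_G1=1 w_G3=1 w_R=1
row2: w_G1=-1 w_G3=5/12 w_R=0
total: w_G1=0 w_G3=17/12 w_R=1
asked value: 17/12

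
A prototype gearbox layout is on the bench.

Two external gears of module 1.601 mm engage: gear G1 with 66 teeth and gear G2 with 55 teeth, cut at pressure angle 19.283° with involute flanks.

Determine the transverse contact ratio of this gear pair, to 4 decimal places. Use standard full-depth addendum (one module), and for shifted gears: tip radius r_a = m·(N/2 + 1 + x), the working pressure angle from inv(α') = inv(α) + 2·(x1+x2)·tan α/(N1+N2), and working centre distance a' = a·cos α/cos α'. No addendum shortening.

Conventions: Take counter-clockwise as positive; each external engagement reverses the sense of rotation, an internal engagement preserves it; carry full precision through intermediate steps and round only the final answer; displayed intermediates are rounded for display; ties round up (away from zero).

topology: single-mesh involute geometry — m = 1.601, 66T/55T pair
base radii: r_b1 = 49.869015, r_b2 = 41.557512
tip radii: r_a1 = 54.434000, r_a2 = 45.628500
no profile shift: α' = α, a' = a
action lengths: √(r_a1²−r_b1²) = 21.820672, √(r_a2²−r_b2²) = 18.839671
base pitch p_b = π·m·cos α = 4.747519
CR = (21.820672 + 18.839671 − 96.860500·sin 19.28300°)/4.747519 = 1.826992
contact ratio ≈ 1.8270

1.8270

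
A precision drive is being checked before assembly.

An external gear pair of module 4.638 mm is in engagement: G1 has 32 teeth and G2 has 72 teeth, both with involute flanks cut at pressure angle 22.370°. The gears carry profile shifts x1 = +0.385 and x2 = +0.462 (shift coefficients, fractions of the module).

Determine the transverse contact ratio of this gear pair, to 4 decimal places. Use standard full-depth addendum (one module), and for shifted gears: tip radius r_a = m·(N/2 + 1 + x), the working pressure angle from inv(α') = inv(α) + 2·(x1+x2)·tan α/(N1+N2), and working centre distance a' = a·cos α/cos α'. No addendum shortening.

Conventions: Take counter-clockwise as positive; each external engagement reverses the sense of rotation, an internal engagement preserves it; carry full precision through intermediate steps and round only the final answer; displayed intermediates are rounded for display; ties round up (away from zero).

1.5399

class = single-mesh tooth geometry [involute pair 32T × 72T, m = 4.638]
base radii: r_b1 = 68.623509, r_b2 = 154.402896
tip radii: r_a1 = 80.631630, r_a2 = 173.748756
inv(α') = inv(22.370°) + 2·(+0.385+0.462)·tan α/(32+72) = 0.02783133  ⇒  α' = 24.41990°
a' = a·cos α / cos α' = 241.1760·cos 22.370°/cos 24.41990° = 244.938587
action lengths: √(r_a1²−r_b1²) = 42.335254, √(r_a2²−r_b2²) = 79.676697
base pitch p_b = π·m·cos α = 13.474195
CR = (42.335254 + 79.676697 − 244.938587·sin 24.41990°)/13.474195 = 1.539925
contact ratio ≈ 1.5399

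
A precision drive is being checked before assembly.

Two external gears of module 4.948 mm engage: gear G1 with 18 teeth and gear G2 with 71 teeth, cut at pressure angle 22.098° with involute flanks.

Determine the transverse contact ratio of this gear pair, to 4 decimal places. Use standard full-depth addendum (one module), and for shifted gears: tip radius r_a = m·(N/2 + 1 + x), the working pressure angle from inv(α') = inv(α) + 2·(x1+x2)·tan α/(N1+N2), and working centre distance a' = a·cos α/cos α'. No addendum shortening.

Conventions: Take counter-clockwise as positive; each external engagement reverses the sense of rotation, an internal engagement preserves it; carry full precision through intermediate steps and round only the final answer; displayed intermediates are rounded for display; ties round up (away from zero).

recognized (one external pair, fixed centres): single-mesh tooth geometry, m = 4.948, N1 = 18, N2 = 71
base radii: r_b1 = 41.260758, r_b2 = 162.750767
tip radii: r_a1 = 49.480000, r_a2 = 180.602000
no profile shift: α' = α, a' = a
action lengths: √(r_a1²−r_b1²) = 27.309710, √(r_a2²−r_b2²) = 78.289656
base pitch p_b = π·m·cos α = 14.402722
CR = (27.309710 + 78.289656 − 220.186000·sin 22.09800°)/14.402722 = 1.580755
contact ratio ≈ 1.5808

1.5808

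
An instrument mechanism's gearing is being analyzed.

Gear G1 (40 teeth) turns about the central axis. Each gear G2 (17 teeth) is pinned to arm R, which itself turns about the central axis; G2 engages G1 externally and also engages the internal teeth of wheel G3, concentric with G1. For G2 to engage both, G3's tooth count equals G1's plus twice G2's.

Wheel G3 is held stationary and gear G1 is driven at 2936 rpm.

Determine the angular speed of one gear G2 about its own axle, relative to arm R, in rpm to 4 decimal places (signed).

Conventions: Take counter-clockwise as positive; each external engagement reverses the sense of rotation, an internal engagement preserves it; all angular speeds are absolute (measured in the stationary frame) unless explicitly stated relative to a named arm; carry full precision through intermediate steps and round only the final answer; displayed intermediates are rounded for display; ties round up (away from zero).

recognized (axles ride arm R): planetary set, 40/17/74 teeth
normalise by the input: solve with ω_sun = 1, then scale by 2936 rpm
ring teeth: 40 + 2·17 = 74
40(ω_sun−ω_arm) = −74(ω_ring−ω_arm),  ω_ring = 0, ω_sun = 1
40(1−ω_arm) = −74(0−ω_arm)  ⇒  114·ω_arm = 40  ⇒  ω_arm = 20/57
sun–planet mesh: 40·(1−20/57) = −17·(ω_p−ω_arm)  ⇒  ω_p−ω_arm = -1480/969
scale: ω_p−ω_arm = -1480/969 × 2936 rpm = -4484.2931 rpm

-4484.2931 rpm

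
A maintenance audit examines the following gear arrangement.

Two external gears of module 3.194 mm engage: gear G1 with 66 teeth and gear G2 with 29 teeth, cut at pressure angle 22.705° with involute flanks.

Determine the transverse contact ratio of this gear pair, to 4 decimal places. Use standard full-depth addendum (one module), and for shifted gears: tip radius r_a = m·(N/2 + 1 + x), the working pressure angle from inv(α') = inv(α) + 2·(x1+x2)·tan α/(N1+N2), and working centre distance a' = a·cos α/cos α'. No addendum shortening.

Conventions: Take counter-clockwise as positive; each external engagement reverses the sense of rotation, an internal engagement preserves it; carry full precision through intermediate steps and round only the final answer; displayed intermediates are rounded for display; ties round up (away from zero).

1.6002

topology: single-mesh involute geometry — m = 3.194, 66T/29T pair
base radii: r_b1 = 97.233810, r_b2 = 42.723947
tip radii: r_a1 = 108.596000, r_a2 = 49.507000
no profile shift: α' = α, a' = a
action lengths: √(r_a1²−r_b1²) = 48.359874, √(r_a2²−r_b2²) = 25.012146
base pitch p_b = π·m·cos α = 9.256637
CR = (48.359874 + 25.012146 − 151.715000·sin 22.70500°)/9.256637 = 1.600157
contact ratio ≈ 1.6002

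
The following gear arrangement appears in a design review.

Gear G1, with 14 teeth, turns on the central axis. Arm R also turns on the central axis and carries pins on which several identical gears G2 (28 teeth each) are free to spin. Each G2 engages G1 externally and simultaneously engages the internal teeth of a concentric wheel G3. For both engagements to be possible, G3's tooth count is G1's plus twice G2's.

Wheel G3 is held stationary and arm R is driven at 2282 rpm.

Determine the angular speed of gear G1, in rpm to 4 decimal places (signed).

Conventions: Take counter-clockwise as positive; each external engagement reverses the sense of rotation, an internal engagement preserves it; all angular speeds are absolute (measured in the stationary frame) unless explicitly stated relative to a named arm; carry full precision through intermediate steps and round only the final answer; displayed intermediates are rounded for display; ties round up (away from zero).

topology: planetary set — G1 14T / G2 28T / G3 70T, arm = carrier (Willis)
normalise by the input: solve with ω_arm = 1, then scale by 2282 rpm
ring teeth: 14 + 2·28 = 70
14(ω_sun−ω_arm) = −70(ω_ring−ω_arm),  ω_ring = 0, ω_arm = 1
ω_sun = 1 − (70/14)(0−1) = 6
scale: ω_sun = 6 × 2282 rpm = +13692.0000 rpm

+13692.0000 rpm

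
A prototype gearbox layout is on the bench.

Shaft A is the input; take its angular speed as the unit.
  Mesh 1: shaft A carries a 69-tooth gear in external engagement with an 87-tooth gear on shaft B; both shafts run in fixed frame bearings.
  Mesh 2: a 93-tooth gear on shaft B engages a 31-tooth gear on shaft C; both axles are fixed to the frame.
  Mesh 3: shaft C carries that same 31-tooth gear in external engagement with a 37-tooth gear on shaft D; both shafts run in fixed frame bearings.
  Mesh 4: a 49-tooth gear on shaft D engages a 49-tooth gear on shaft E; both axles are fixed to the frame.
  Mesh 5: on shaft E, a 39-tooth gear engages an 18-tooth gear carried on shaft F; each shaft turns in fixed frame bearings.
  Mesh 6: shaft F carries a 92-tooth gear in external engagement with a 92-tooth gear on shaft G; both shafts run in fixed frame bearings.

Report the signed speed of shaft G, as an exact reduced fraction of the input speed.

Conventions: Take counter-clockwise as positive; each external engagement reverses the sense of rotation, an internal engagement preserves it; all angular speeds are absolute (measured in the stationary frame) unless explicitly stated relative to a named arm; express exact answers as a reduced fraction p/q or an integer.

9269/2146

6-mesh fixed-axis compound train (all bearings frame-fixed)
mesh 1 [69T→87T]: |ω|/ω_in = 1×69/87 = 23/29, sense flips to −
mesh 2 [93T→31T]: |ω|/ω_in = (23/29)×93/31 = 69/29, sense flips to +
mesh 3 [31T→37T]: |ω|/ω_in = (69/29)×31/37 = 2139/1073, sense flips to −
mesh 4 [49T→49T]: |ω|/ω_in = (2139/1073)×49/49 = 2139/1073, sense flips to +
mesh 5 [39T→18T]: |ω|/ω_in = (2139/1073)×39/18 = 9269/2146, sense flips to −
mesh 6 [92T→92T]: |ω|/ω_in = (9269/2146)×92/92 = 9269/2146, sense flips to +
signed output speed (× input speed) = 9269/2146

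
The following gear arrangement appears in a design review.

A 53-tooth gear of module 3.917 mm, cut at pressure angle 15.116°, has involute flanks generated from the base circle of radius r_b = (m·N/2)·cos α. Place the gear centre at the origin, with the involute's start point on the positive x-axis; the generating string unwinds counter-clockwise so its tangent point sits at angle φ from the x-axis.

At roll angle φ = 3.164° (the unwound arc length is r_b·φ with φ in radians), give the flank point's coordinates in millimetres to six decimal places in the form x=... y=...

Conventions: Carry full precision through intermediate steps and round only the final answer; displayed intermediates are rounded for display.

x=100.361664 y=0.005623

recognized (one wheel, involute flank): single-mesh tooth geometry, m = 3.917, N = 53
pitch radius r_p = m·N/2 = 3.917·53/2 = 103.800500
base radius r_b = r_p·cos α = 103.800500·cos 15.116° = 100.208987
roll angle φ = 3.164° = 0.05522222 rad
x = r_b·(cos φ + φ·sin φ) = 100.361664
y = r_b·(sin φ − φ·cos φ) = 0.005623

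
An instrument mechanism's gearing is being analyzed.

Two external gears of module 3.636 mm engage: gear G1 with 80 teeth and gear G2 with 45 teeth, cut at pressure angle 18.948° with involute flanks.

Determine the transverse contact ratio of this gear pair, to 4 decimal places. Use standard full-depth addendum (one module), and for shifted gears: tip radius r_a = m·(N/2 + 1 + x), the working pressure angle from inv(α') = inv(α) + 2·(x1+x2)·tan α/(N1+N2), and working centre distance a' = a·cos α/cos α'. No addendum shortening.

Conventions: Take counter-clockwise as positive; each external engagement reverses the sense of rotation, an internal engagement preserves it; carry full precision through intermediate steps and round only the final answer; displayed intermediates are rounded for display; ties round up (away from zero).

topology: single-mesh involute geometry — m = 3.636, 80T/45T pair
base radii: r_b1 = 137.559139, r_b2 = 77.377016
tip radii: r_a1 = 149.076000, r_a2 = 85.446000
no profile shift: α' = α, a' = a
action lengths: √(r_a1²−r_b1²) = 57.455522, √(r_a2²−r_b2²) = 36.246605
base pitch p_b = π·m·cos α = 10.803870
CR = (57.455522 + 36.246605 − 227.250000·sin 18.94800°)/10.803870 = 1.843025
contact ratio ≈ 1.8430

1.8430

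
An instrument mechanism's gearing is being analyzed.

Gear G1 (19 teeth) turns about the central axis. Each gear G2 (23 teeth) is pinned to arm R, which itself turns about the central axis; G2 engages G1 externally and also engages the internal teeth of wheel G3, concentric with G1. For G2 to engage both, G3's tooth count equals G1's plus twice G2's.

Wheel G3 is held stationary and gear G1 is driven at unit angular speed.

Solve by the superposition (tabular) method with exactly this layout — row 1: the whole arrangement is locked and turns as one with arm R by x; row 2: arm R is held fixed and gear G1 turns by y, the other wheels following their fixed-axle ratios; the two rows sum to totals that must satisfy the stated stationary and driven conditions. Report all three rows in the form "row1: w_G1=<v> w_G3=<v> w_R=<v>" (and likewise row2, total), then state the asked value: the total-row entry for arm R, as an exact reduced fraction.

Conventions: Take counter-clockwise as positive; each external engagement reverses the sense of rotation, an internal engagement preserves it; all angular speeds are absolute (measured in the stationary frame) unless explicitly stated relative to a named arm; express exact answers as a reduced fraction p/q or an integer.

row1: w_G1=19/84 w_G3=19/84 w_R=19/84
row2: w_G1=65/84 w_G3=-19/84 w_R=0
total: w_G1=1 w_G3=0 w_R=19/84
asked value: 19/84

planetary set (19T centre, 23T on arm, 65T internal) — Willis relation
superposition row 1 [locked train]: every member turns x
row 2 (arm held, sun turns y): ω_ring = −(19/65)·y, ω_arm = 0
boundary: total ω_ring = x − (19/65)·y = 0 and total ω_sun = x + y = 1  ⇒  y = 65/84, x = 19/84
row 2 ring = −(19/65)·65/84 = -19/84
totals (row 1 + row 2): sun 19/84 + 65/84 = 1, ring 19/84 + (-19/84) = 0, arm 19/84 + 0 = 19/84
asked cell (total, arm) = 19/84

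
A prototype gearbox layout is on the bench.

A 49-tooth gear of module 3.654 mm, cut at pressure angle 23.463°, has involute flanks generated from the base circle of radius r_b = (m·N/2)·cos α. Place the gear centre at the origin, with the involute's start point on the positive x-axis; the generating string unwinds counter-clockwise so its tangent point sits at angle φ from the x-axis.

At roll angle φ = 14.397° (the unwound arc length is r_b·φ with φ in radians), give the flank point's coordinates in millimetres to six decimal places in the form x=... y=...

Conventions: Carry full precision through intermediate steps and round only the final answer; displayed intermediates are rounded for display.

recognized (one wheel, involute flank): single-mesh tooth geometry, m = 3.654, N = 49
pitch radius r_p = m·N/2 = 3.654·49/2 = 89.523000
base radius r_b = r_p·cos α = 89.523000·cos 23.463° = 82.121004
roll angle φ = 14.397° = 0.25127505 rad
x = r_b·(cos φ + φ·sin φ) = 84.672750
y = r_b·(sin φ − φ·cos φ) = 0.431555

x=84.672750 y=0.431555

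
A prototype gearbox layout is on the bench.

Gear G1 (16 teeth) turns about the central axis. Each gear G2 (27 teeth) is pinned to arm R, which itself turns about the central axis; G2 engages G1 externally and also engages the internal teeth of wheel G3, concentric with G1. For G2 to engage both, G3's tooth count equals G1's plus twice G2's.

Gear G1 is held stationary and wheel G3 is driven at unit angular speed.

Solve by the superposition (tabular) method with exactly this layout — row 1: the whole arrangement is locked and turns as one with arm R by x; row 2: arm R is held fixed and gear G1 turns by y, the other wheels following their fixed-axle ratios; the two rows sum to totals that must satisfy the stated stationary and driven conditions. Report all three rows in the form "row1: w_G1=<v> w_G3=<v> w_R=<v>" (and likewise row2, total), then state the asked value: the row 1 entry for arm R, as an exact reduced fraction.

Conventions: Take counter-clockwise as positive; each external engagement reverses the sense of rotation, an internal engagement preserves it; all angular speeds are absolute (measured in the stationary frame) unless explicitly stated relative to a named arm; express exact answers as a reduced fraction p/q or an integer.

row1: w_G1=35/43 w_G3=35/43 w_R=35/43
row2: w_G1=-35/43 w_G3=8/43 w_R=0
total: w_G1=0 w_G3=1 w_R=35/43
asked value: 35/43

planetary set (16T centre, 27T on arm, 70T internal) — Willis relation
superposition row 1 [locked train]: every member turns x
row 2: sun turns y, ring = −(16/70)·y, arm 0
boundary: total ω_sun = x + y = 0 and total ω_ring = x − (16/70)·y = 1  ⇒  y = -35/43, x = 35/43
row 2 ring = −(16/70)·(-35/43) = 8/43
totals (row 1 + row 2): sun 35/43 + (-35/43) = 0, ring 35/43 + 8/43 = 1, arm 35/43 + 0 = 35/43
asked cell (row1, arm) = 35/43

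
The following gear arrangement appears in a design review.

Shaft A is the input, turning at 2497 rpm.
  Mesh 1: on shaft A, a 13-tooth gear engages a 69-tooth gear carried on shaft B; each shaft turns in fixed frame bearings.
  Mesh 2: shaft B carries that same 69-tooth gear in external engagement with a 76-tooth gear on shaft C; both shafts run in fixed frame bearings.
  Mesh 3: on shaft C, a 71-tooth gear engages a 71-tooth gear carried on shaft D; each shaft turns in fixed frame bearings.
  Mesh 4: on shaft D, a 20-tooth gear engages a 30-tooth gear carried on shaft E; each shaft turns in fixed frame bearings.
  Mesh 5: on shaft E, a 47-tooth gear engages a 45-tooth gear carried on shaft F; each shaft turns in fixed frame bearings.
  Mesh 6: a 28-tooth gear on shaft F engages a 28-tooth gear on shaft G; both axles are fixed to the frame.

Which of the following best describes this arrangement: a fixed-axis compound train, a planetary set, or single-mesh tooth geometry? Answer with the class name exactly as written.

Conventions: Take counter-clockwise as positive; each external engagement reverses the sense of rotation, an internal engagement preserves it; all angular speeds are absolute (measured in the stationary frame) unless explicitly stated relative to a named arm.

fixed-axis compound train

topology: fixed-axis compound train — 6 meshes, A→G
classification: fixed-axis compound train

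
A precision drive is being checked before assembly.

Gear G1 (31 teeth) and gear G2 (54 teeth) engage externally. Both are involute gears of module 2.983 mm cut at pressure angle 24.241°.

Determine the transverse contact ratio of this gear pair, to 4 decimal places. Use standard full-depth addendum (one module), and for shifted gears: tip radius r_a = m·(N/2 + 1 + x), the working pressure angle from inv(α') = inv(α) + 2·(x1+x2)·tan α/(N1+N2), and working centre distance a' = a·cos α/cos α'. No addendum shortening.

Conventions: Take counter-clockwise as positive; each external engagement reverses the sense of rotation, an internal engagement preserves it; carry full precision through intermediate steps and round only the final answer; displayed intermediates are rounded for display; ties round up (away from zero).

single-mesh involute tooth geometry (31T engaging 54T at module 2.983)
base radii: r_b1 = 42.159668, r_b2 = 73.439422
tip radii: r_a1 = 49.219500, r_a2 = 83.524000
no profile shift: α' = α, a' = a
action lengths: √(r_a1²−r_b1²) = 25.399243, √(r_a2²−r_b2²) = 39.785800
base pitch p_b = π·m·cos α = 8.545065
CR = (25.399243 + 39.785800 − 126.777500·sin 24.24100°)/8.545065 = 1.536945
contact ratio ≈ 1.5369

1.5369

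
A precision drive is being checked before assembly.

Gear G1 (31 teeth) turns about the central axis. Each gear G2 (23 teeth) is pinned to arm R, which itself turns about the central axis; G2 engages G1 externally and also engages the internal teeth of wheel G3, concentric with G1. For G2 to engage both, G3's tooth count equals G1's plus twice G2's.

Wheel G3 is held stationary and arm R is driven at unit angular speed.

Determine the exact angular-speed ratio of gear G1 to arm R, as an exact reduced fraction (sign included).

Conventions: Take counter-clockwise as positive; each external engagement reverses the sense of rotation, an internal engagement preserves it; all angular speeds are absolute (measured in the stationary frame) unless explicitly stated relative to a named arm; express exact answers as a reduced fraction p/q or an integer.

108/31

recognized (axles ride arm R): planetary set, 31/23/77 teeth
ring teeth: 31 + 2·23 = 77
31(ω_sun−ω_arm) = −77(ω_ring−ω_arm),  ω_ring = 0, ω_arm = 1
ω_sun = 1 − (77/31)(0−1) = 108/31
ω_out/ω_in = 108/31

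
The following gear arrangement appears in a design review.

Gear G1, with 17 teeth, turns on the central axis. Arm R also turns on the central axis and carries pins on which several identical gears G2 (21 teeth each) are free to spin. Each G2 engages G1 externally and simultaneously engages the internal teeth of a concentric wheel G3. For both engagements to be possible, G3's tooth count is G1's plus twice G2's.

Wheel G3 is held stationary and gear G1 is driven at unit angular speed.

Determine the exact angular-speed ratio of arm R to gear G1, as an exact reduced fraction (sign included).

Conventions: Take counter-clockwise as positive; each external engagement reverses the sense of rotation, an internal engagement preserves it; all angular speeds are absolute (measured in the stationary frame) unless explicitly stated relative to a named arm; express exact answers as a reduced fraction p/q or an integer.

topology: planetary set — G1 17T / G2 21T / G3 59T, arm = carrier (Willis)
ring teeth: 17 + 2·21 = 59
17(ω_sun−ω_arm) = −59(ω_ring−ω_arm),  ω_ring = 0, ω_sun = 1
17(1−ω_arm) = −59(0−ω_arm)  ⇒  76·ω_arm = 17  ⇒  ω_arm = 17/76
ω_out/ω_in = 17/76

17/76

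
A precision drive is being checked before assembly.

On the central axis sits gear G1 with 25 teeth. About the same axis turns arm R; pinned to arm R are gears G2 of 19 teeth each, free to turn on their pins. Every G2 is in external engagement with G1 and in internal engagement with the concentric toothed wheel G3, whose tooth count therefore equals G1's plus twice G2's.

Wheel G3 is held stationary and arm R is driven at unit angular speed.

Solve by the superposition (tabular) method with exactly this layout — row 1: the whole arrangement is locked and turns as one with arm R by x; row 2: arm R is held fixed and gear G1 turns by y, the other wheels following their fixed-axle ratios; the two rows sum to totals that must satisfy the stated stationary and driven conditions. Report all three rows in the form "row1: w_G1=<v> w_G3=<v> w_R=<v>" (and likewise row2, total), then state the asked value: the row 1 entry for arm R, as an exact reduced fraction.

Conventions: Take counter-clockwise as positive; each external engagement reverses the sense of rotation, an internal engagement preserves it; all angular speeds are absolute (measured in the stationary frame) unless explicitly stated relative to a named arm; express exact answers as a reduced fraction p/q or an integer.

row1: w_G1=1 w_G3=1 w_R=1
row2: w_G1=63/25 w_G3=-1 w_R=0
total: w_G1=88/25 w_G3=0 w_R=1
asked value: 1

planetary set (25T centre, 19T on arm, 63T internal) — Willis relation
row 1: whole set turns with the arm by x
row 2 (arm held, sun turns y): ω_ring = −(25/63)·y, ω_arm = 0
boundary: total ω_ring = x − (25/63)·y = 0 and total ω_arm = x = 1  ⇒  y = 63/25, x = 1
row 2 ring = −(25/63)·63/25 = -1
totals (row 1 + row 2): sun 1 + 63/25 = 88/25, ring 1 + (-1) = 0, arm 1 + 0 = 1
asked cell (row1, arm) = 1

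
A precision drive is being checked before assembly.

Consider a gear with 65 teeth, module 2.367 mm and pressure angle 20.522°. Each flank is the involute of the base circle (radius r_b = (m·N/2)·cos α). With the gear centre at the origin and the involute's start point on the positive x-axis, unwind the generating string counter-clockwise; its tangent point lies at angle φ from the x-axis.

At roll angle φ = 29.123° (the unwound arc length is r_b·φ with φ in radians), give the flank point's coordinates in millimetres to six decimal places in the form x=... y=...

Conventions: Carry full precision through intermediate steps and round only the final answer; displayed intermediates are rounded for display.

x=80.759813 y=3.073009

recognized (one wheel, involute flank): single-mesh tooth geometry, m = 2.367, N = 65
pitch radius r_p = m·N/2 = 2.367·65/2 = 76.927500
base radius r_b = r_p·cos α = 76.927500·cos 20.522° = 72.045500
roll angle φ = 29.123° = 0.50829224 rad
x = r_b·(cos φ + φ·sin φ) = 80.759813
y = r_b·(sin φ − φ·cos φ) = 3.073009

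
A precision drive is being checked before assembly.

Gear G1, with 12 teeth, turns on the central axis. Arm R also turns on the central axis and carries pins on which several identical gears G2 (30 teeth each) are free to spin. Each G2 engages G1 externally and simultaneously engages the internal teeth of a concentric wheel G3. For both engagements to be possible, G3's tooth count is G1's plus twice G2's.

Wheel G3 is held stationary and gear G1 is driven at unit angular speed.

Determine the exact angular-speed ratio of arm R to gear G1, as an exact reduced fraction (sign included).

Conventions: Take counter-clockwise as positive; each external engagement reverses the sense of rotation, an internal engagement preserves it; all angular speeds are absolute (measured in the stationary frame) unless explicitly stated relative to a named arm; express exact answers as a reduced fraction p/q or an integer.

topology: planetary set — G1 12T / G2 30T / G3 72T, arm = carrier (Willis)
ring teeth: 12 + 2·30 = 72
12(ω_sun−ω_arm) = −72(ω_ring−ω_arm),  ω_ring = 0, ω_sun = 1
12(1−ω_arm) = −72(0−ω_arm)  ⇒  84·ω_arm = 12  ⇒  ω_arm = 1/7
ω_out/ω_in = 1/7

1/7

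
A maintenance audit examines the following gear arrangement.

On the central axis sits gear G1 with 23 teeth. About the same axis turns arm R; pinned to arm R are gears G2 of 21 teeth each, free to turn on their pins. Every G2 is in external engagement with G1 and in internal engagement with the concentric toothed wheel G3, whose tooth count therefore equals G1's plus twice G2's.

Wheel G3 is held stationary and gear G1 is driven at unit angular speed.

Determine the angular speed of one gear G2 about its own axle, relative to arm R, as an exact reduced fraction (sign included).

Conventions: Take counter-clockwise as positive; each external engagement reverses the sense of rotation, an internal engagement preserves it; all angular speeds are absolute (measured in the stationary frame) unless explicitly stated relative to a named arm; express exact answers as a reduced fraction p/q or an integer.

-1495/1848

class = planetary set [G3 = 23+2·21 = 65; Willis about the carrier]
ring teeth: 23 + 2·21 = 65
23(ω_sun−ω_arm) = −65(ω_ring−ω_arm),  ω_ring = 0, ω_sun = 1
23(1−ω_arm) = −65(0−ω_arm)  ⇒  88·ω_arm = 23  ⇒  ω_arm = 23/88
sun–planet mesh: 23·(1−23/88) = −21·(ω_p−ω_arm)  ⇒  ω_p−ω_arm = -1495/1848
exact speed ratio = -1495/1848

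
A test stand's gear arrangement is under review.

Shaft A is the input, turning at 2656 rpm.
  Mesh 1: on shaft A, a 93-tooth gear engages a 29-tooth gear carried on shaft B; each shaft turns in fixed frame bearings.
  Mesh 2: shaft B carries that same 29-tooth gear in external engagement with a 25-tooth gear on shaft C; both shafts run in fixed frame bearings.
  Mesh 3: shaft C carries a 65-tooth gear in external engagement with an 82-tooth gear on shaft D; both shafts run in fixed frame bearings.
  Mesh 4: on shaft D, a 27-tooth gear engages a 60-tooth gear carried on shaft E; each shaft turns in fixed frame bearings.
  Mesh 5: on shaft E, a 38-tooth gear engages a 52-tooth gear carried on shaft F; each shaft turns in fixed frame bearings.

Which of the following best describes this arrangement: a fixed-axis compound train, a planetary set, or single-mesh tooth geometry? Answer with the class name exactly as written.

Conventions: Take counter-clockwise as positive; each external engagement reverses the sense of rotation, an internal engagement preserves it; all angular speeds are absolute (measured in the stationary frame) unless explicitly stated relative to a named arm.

fixed-axis compound train

topology: fixed-axis compound train — 5 meshes, A→F
classification: fixed-axis compound train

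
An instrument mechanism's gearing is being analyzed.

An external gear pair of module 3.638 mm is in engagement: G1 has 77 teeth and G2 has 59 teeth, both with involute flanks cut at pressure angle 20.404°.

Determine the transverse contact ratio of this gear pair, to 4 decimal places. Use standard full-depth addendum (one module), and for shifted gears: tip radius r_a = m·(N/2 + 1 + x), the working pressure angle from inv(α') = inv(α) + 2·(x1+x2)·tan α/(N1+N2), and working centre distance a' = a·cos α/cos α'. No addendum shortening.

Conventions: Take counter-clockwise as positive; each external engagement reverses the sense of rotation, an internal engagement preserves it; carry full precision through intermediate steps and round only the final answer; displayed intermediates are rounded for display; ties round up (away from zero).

1.7781

single-mesh involute tooth geometry (77T engaging 59T at module 3.638)
base radii: r_b1 = 131.275119, r_b2 = 100.587429
tip radii: r_a1 = 143.701000, r_a2 = 110.959000
no profile shift: α' = α, a' = a
action lengths: √(r_a1²−r_b1²) = 58.453577, √(r_a2²−r_b2²) = 46.840889
base pitch p_b = π·m·cos α = 10.712025
CR = (58.453577 + 46.840889 − 247.384000·sin 20.40400°)/10.712025 = 1.778108
contact ratio ≈ 1.7781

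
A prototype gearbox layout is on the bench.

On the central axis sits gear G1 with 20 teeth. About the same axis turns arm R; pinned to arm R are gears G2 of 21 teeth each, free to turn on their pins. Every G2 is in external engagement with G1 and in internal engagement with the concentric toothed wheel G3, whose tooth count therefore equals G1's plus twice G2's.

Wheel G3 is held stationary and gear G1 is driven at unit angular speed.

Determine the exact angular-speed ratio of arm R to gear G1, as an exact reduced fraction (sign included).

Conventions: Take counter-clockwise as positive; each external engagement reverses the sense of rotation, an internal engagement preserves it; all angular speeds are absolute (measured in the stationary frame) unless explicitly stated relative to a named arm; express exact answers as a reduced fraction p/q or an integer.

planetary set (20T centre, 21T on arm, 62T internal) — Willis relation
ring teeth: 20 + 2·21 = 62
20(ω_sun−ω_arm) = −62(ω_ring−ω_arm),  ω_ring = 0, ω_sun = 1
20(1−ω_arm) = −62(0−ω_arm)  ⇒  82·ω_arm = 20  ⇒  ω_arm = 10/41
ω_out/ω_in = 10/41

10/41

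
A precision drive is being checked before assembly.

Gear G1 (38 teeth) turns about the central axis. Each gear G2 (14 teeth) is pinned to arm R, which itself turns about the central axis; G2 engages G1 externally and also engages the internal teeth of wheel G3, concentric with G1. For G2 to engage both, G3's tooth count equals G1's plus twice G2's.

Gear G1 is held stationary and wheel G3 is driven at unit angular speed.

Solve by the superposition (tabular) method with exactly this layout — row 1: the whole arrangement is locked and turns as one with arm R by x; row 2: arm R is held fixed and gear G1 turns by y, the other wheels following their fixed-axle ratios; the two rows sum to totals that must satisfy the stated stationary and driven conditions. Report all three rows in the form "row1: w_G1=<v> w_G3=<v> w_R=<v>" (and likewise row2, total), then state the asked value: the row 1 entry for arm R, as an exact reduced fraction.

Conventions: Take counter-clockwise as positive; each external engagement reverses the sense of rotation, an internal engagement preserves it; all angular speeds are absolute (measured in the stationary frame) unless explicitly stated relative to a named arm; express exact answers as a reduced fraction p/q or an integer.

row1: w_G1=33/52 w_G3=33/52 w_R=33/52
row2: w_G1=-33/52 w_G3=19/52 w_R=0
total: w_G1=0 w_G3=1 w_R=33/52
asked value: 33/52

recognized (axles ride arm R): planetary set, 38/14/66 teeth
row 1 (train locked, turned with arm): all members turn x
row 2 (arm held, sun turns y): ω_ring = −(38/66)·y, ω_arm = 0
boundary: total ω_sun = x + y = 0 and total ω_ring = x − (38/66)·y = 1  ⇒  y = -33/52, x = 33/52
row 2 ring = −(38/66)·(-33/52) = 19/52
totals (row 1 + row 2): sun 33/52 + (-33/52) = 0, ring 33/52 + 19/52 = 1, arm 33/52 + 0 = 33/52
asked cell (row1, arm) = 33/52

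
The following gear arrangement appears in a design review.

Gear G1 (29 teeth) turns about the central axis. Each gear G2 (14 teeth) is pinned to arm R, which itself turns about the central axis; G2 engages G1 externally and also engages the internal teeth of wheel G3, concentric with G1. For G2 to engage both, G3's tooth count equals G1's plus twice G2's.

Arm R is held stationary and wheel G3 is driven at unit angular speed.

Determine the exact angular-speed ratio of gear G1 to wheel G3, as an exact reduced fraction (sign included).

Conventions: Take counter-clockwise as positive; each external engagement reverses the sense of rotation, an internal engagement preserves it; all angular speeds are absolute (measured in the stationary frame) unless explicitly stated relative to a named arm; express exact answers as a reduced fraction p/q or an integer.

-57/29

planetary set (29T centre, 14T on arm, 57T internal) — Willis relation
ring teeth: 29 + 2·14 = 57
29(ω_sun−ω_arm) = −57(ω_ring−ω_arm),  ω_arm = 0, ω_ring = 1
ω_sun = 0 − (57/29)(1−0) = -57/29
ω_out/ω_in = -57/29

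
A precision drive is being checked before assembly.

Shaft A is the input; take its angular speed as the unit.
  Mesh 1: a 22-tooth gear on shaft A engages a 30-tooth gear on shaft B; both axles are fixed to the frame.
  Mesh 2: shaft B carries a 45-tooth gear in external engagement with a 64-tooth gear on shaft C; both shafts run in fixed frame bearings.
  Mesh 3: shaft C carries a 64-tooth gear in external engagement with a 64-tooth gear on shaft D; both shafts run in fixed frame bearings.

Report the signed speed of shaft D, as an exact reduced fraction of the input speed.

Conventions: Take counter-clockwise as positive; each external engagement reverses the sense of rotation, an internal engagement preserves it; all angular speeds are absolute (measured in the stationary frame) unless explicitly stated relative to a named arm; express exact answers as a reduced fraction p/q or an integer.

-33/64

3-mesh fixed-axis compound train (all bearings frame-fixed)
mesh 1 [22T→30T]: |ω|/ω_in = 1×22/30 = 11/15, sense flips to −
mesh 2 [45T→64T]: |ω|/ω_in = (11/15)×45/64 = 33/64, sense flips to +
mesh 3 [64T→64T]: |ω|/ω_in = (33/64)×64/64 = 33/64, sense flips to −
signed output speed (× input speed) = -33/64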